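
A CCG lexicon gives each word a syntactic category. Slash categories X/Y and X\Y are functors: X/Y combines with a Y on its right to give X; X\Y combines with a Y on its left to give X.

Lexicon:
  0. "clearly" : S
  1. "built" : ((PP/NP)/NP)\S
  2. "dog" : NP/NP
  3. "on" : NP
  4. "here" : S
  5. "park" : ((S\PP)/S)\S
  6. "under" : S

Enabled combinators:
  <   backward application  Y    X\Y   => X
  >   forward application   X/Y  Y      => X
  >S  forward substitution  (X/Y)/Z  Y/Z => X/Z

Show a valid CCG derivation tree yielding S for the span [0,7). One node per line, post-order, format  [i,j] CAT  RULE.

[0,1] S  lex  "clearly"
[1,2] ((PP/NP)/NP)\S  lex  "built"
[0,2] (PP/NP)/NP  <  k=1
[2,3] NP/NP  lex  "dog"
[0,3] PP/NP  >S  k=2
[3,4] NP  lex  "on"
[0,4] PP  >  k=3
[4,5] S  lex  "here"
[5,6] ((S\PP)/S)\S  lex  "park"
[4,6] (S\PP)/S  <  k=5
[6,7] S  lex  "under"
[4,7] S\PP  >  k=6
[0,7] S  <  k=4

[0,7] S   <
  [0,4] PP   >
    [0,3] PP/NP   >S
      [0,2] (PP/NP)/NP   <
        [0,1] "clearly" : S
        [1,2] "built" : ((PP/NP)/NP)\S
      [2,3] "dog" : NP/NP
    [3,4] "on" : NP
  [4,7] S\PP   >
    [4,6] (S\PP)/S   <
      [4,5] "here" : S
      [5,6] "park" : ((S\PP)/S)\S
    [6,7] "under" : S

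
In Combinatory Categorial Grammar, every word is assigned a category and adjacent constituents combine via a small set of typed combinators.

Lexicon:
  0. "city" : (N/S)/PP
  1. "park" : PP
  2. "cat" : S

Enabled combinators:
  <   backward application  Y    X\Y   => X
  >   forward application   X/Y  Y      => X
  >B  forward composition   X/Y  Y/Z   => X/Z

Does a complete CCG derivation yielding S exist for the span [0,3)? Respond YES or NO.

NO

(N/S)/PP PP S
CKY chart[0,3] = {N}; S ∉ chart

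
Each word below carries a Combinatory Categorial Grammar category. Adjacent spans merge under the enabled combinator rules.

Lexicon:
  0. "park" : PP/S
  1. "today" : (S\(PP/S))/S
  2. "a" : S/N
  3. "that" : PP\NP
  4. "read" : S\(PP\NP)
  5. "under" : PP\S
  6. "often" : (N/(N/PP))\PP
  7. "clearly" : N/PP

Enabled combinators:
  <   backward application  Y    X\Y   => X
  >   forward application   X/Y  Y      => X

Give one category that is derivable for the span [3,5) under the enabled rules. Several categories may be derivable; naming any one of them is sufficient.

S

[0,8] S   <
  [0,1] "park" : PP/S
  [1,8] S\(PP/S)   >
    [1,2] "today" : (S\(PP/S))/S
    [2,8] S   >
      [2,3] "a" : S/N
      [3,8] N   >
        [3,7] N/(N/PP)   <
          [3,6] PP   <
            [3,5] S   <
              [3,4] "that" : PP\NP
              [4,5] "read" : S\(PP\NP)
            [5,6] "under" : PP\S
          [6,7] "often" : (N/(N/PP))\PP
        [7,8] "clearly" : N/PP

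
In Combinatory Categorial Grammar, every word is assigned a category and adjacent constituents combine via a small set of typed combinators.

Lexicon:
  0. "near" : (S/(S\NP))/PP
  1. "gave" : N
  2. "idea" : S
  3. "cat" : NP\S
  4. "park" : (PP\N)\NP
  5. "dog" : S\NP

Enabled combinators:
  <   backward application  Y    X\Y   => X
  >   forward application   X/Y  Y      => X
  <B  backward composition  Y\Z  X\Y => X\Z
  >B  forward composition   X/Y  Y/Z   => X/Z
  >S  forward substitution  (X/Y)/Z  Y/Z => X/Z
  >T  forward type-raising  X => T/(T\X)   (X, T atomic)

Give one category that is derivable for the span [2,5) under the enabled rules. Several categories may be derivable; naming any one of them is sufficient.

[0,6] S   >
  [0,5] S/(S\NP)   >
    [0,1] "near" : (S/(S\NP))/PP
    [1,5] PP   >
      [1,2] PP/(PP\N)   >T
        [1,2] "gave" : N
      [2,5] PP\N   <
        [2,4] NP   >
          [2,3] NP/(NP\S)   >T
            [2,3] "idea" : S
          [3,4] "cat" : NP\S
        [4,5] "park" : (PP\N)\NP
  [5,6] "dog" : S\NP

PP\N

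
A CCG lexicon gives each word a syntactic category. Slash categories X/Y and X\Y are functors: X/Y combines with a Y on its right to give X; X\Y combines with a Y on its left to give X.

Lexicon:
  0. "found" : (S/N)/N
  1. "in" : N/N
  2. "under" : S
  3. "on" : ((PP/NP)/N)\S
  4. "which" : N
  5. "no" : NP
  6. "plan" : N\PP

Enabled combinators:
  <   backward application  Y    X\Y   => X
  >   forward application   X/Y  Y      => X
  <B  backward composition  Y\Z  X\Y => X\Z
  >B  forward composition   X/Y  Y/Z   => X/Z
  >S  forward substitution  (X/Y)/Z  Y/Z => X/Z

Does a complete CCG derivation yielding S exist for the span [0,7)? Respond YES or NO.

[0,7] S   >
  [0,2] S/N   >S
    [0,1] "found" : (S/N)/N
    [1,2] "in" : N/N
  [2,7] N   <
    [2,6] PP   >
      [2,5] PP/NP   >
        [2,4] (PP/NP)/N   <
          [2,3] "under" : S
          [3,4] "on" : ((PP/NP)/N)\S
        [4,5] "which" : N
      [5,6] "no" : NP
    [6,7] "plan" : N\PP

YES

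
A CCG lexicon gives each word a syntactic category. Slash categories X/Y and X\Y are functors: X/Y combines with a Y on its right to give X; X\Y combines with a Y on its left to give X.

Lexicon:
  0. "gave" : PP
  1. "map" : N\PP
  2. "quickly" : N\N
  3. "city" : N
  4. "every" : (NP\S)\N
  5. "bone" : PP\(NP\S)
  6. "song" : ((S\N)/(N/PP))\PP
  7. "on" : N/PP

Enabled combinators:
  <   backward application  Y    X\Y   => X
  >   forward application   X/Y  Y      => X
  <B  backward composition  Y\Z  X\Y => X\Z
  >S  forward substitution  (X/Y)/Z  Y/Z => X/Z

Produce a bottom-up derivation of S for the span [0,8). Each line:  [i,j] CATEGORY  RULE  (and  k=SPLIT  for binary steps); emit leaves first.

[0,1] PP  lex  "gave"
[1,2] N\PP  lex  "map"
[0,2] N  <  k=1
[2,3] N\N  lex  "quickly"
[3,4] N  lex  "city"
[4,5] (NP\S)\N  lex  "every"
[3,5] NP\S  <  k=4
[5,6] PP\(NP\S)  lex  "bone"
[3,6] PP  <  k=5
[6,7] ((S\N)/(N/PP))\PP  lex  "song"
[3,7] (S\N)/(N/PP)  <  k=6
[7,8] N/PP  lex  "on"
[3,8] S\N  >  k=7
[2,8] S\N  <B  k=3
[0,8] S  <  k=2

[0,8] S   <
  [0,2] N   <
    [0,1] "gave" : PP
    [1,2] "map" : N\PP
  [2,8] S\N   <B
    [2,3] "quickly" : N\N
    [3,8] S\N   >
      [3,7] (S\N)/(N/PP)   <
        [3,6] PP   <
          [3,5] NP\S   <
            [3,4] "city" : N
            [4,5] "every" : (NP\S)\N
          [5,6] "bone" : PP\(NP\S)
        [6,7] "song" : ((S\N)/(N/PP))\PP
      [7,8] "on" : N/PP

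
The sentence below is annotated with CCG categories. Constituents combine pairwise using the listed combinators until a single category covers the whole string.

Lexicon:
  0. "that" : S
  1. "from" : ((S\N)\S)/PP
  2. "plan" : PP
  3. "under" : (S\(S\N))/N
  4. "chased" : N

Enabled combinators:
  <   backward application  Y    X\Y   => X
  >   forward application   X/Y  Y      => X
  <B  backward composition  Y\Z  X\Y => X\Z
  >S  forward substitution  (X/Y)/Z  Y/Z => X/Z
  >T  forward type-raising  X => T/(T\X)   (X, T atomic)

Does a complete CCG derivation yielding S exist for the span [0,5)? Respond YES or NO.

[0,5] S   <
  [0,3] S\N   <
    [0,1] "that" : S
    [1,3] (S\N)\S   >
      [1,2] "from" : ((S\N)\S)/PP
      [2,3] "plan" : PP
  [3,5] S\(S\N)   >
    [3,4] "under" : (S\(S\N))/N
    [4,5] "chased" : N

YES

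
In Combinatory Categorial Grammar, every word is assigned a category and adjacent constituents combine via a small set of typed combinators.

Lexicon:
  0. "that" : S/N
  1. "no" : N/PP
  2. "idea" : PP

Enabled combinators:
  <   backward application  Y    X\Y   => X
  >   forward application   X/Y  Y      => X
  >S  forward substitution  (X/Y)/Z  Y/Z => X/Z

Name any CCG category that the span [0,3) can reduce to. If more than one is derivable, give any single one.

[0,3] S   >
  [0,1] "that" : S/N
  [1,3] N   >
    [1,2] "no" : N/PP
    [2,3] "idea" : PP

S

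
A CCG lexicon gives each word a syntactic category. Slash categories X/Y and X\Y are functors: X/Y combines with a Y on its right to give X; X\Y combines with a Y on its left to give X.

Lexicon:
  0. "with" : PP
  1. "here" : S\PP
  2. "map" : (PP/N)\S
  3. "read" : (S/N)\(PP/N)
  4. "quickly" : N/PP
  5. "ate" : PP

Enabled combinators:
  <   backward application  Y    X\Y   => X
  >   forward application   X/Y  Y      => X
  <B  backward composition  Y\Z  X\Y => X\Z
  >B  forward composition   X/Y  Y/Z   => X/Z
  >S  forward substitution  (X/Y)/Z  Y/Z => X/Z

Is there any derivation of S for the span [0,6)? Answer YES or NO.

[0,6] S   >
  [0,4] S/N   <
    [0,3] PP/N   <
      [0,2] S   <
        [0,1] "with" : PP
        [1,2] "here" : S\PP
      [2,3] "map" : (PP/N)\S
    [3,4] "read" : (S/N)\(PP/N)
  [4,6] N   >
    [4,5] "quickly" : N/PP
    [5,6] "ate" : PP

YES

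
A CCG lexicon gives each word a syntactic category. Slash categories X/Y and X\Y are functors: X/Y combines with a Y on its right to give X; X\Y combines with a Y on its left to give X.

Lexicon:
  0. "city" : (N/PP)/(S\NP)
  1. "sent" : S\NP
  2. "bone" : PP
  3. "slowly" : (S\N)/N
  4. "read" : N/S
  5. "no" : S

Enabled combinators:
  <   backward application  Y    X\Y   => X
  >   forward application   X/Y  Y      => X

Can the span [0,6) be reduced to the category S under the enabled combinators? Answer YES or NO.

[0,6] S   <
  [0,3] N   >
    [0,2] N/PP   >
      [0,1] "city" : (N/PP)/(S\NP)
      [1,2] "sent" : S\NP
    [2,3] "bone" : PP
  [3,6] S\N   >
    [3,4] "slowly" : (S\N)/N
    [4,6] N   >
      [4,5] "read" : N/S
      [5,6] "no" : S

YES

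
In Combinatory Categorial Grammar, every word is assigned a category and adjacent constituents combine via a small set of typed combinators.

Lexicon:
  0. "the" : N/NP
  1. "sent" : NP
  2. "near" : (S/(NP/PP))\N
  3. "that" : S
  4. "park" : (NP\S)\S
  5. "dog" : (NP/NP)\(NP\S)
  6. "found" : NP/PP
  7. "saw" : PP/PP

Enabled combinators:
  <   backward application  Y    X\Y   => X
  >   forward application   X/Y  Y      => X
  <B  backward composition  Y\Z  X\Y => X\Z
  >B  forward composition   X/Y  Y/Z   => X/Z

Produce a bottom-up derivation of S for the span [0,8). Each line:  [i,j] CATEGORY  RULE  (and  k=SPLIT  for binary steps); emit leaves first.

[0,1] N/NP  lex  "the"
[1,2] NP  lex  "sent"
[0,2] N  >  k=1
[2,3] (S/(NP/PP))\N  lex  "near"
[0,3] S/(NP/PP)  <  k=2
[3,4] S  lex  "that"
[4,5] (NP\S)\S  lex  "park"
[3,5] NP\S  <  k=4
[5,6] (NP/NP)\(NP\S)  lex  "dog"
[3,6] NP/NP  <  k=5
[6,7] NP/PP  lex  "found"
[7,8] PP/PP  lex  "saw"
[6,8] NP/PP  >B  k=7
[3,8] NP/PP  >B  k=6
[0,8] S  >  k=3

[0,8] S   >
  [0,3] S/(NP/PP)   <
    [0,2] N   >
      [0,1] "the" : N/NP
      [1,2] "sent" : NP
    [2,3] "near" : (S/(NP/PP))\N
  [3,8] NP/PP   >B
    [3,6] NP/NP   <
      [3,5] NP\S   <
        [3,4] "that" : S
        [4,5] "park" : (NP\S)\S
      [5,6] "dog" : (NP/NP)\(NP\S)
    [6,8] NP/PP   >B
      [6,7] "found" : NP/PP
      [7,8] "saw" : PP/PP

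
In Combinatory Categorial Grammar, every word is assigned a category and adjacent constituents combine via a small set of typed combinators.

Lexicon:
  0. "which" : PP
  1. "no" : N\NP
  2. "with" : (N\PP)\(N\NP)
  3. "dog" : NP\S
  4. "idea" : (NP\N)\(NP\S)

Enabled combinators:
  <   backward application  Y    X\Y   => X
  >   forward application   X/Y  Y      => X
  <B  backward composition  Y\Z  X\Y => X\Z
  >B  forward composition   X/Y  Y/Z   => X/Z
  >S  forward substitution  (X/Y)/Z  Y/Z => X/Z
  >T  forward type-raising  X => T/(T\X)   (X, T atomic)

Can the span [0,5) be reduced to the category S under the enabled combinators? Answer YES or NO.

NO

PP N\NP (N\PP)\(N\NP) NP\S (NP\N)\(NP\S)
CKY chart[0,5] = {N/(N\NP), NP, NP/(NP\NP), PP/(PP\NP), S/(S\NP)}; S ∉ chart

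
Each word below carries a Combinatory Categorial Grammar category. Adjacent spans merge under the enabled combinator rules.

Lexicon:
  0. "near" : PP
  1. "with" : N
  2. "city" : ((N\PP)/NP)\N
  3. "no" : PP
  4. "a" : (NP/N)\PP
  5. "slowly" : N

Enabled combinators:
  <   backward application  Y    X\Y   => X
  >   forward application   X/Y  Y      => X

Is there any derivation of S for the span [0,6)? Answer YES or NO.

NO

PP N ((N\PP)/NP)\N PP (NP/N)\PP N
CKY chart[0,6] = {N}; S ∉ chart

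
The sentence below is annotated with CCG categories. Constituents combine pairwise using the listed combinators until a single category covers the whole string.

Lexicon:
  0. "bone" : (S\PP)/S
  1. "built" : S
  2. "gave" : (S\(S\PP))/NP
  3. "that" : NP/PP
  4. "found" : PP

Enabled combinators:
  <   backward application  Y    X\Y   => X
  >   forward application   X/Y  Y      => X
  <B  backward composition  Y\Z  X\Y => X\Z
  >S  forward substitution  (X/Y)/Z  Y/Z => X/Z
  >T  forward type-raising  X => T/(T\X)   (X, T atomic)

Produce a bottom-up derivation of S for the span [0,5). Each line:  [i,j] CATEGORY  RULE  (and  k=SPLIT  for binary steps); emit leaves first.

[0,5] S   <
  [0,2] S\PP   >
    [0,1] "bone" : (S\PP)/S
    [1,2] "built" : S
  [2,5] S\(S\PP)   >
    [2,3] "gave" : (S\(S\PP))/NP
    [3,5] NP   >
      [3,4] "that" : NP/PP
      [4,5] "found" : PP

[0,1] (S\PP)/S  lex  "bone"
[1,2] S  lex  "built"
[0,2] S\PP  >  k=1
[2,3] (S\(S\PP))/NP  lex  "gave"
[3,4] NP/PP  lex  "that"
[4,5] PP  lex  "found"
[3,5] NP  >  k=4
[2,5] S\(S\PP)  >  k=3
[0,5] S  <  k=2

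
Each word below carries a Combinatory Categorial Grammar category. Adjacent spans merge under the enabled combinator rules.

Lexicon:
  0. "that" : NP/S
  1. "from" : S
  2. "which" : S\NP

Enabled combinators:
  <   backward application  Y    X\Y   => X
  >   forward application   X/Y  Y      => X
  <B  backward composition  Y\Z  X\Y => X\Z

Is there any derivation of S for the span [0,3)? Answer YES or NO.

[0,3] S   <
  [0,2] NP   >
    [0,1] "that" : NP/S
    [1,2] "from" : S
  [2,3] "which" : S\NP

YES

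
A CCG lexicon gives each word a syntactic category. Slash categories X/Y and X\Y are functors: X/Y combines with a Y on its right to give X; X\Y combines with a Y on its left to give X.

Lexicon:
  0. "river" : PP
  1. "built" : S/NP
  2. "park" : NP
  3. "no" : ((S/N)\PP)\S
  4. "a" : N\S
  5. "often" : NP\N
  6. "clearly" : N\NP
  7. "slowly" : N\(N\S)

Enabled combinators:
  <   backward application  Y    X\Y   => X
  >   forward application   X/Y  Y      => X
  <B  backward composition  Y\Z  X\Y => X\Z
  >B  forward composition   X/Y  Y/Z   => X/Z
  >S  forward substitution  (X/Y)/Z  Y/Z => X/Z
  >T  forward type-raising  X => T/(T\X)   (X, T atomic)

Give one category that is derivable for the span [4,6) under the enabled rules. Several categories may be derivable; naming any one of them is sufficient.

[0,8] S   >
  [0,4] S/N   <
    [0,1] "river" : PP
    [1,4] (S/N)\PP   <
      [1,3] S   >
        [1,2] "built" : S/NP
        [2,3] "park" : NP
      [3,4] "no" : ((S/N)\PP)\S
  [4,8] N   <
    [4,7] N\S   <B
      [4,6] NP\S   <B
        [4,5] "a" : N\S
        [5,6] "often" : NP\N
      [6,7] "clearly" : N\NP
    [7,8] "slowly" : N\(N\S)

NP\S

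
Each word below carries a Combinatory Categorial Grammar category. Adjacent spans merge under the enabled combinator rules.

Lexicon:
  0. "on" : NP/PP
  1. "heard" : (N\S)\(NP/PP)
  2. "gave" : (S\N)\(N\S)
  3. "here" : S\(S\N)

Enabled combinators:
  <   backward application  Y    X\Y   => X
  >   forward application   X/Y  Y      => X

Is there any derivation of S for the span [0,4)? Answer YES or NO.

[0,4] S   <
  [0,3] S\N   <
    [0,2] N\S   <
      [0,1] "on" : NP/PP
      [1,2] "heard" : (N\S)\(NP/PP)
    [2,3] "gave" : (S\N)\(N\S)
  [3,4] "here" : S\(S\N)

YES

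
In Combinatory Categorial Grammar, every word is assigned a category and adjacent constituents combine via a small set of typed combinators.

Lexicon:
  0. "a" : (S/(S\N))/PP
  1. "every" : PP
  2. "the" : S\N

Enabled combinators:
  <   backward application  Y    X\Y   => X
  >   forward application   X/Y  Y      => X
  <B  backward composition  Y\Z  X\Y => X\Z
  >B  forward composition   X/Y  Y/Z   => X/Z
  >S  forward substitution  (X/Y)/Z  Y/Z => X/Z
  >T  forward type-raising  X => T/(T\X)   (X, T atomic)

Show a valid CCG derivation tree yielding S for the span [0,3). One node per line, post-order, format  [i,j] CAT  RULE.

[0,3] S   >
  [0,2] S/(S\N)   >
    [0,1] "a" : (S/(S\N))/PP
    [1,2] "every" : PP
  [2,3] "the" : S\N

[0,1] (S/(S\N))/PP  lex  "a"
[1,2] PP  lex  "every"
[0,2] S/(S\N)  >  k=1
[2,3] S\N  lex  "the"
[0,3] S  >  k=2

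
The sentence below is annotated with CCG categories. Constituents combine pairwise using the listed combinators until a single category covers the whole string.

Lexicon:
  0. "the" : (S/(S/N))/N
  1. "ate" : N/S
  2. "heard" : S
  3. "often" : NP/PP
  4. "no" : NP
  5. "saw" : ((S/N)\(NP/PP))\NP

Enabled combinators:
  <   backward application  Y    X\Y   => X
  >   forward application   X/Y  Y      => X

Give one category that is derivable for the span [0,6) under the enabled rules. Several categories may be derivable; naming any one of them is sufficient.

S

[0,6] S   >
  [0,3] S/(S/N)   >
    [0,1] "the" : (S/(S/N))/N
    [1,3] N   >
      [1,2] "ate" : N/S
      [2,3] "heard" : S
  [3,6] S/N   <
    [3,4] "often" : NP/PP
    [4,6] (S/N)\(NP/PP)   <
      [4,5] "no" : NP
      [5,6] "saw" : ((S/N)\(NP/PP))\NP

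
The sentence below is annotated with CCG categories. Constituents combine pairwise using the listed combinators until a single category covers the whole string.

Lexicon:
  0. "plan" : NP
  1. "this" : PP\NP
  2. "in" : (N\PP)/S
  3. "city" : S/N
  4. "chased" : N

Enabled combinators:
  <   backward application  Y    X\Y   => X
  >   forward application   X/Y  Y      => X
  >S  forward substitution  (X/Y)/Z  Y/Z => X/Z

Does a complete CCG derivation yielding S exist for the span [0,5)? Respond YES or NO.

NP PP\NP (N\PP)/S S/N N
CKY chart[0,5] = {N}; S ∉ chart

NO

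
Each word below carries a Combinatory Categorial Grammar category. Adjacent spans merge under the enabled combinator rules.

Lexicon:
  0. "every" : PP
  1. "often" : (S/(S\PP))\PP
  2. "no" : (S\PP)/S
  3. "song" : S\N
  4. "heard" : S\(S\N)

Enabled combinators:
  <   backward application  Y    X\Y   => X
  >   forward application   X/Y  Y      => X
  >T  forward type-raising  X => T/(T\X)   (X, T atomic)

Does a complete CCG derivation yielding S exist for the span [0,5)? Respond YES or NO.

[0,5] S   >
  [0,2] S/(S\PP)   <
    [0,1] "every" : PP
    [1,2] "often" : (S/(S\PP))\PP
  [2,5] S\PP   >
    [2,3] "no" : (S\PP)/S
    [3,5] S   <
      [3,4] "song" : S\N
      [4,5] "heard" : S\(S\N)

YES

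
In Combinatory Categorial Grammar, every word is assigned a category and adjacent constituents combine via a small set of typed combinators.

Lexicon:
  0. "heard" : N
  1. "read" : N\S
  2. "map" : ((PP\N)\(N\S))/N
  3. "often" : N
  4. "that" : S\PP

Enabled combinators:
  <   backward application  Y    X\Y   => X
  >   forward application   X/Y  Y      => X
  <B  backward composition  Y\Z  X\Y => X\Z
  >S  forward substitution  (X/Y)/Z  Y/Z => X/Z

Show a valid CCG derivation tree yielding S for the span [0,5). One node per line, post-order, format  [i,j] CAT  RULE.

[0,5] S   <
  [0,4] PP   <
    [0,1] "heard" : N
    [1,4] PP\N   <
      [1,2] "read" : N\S
      [2,4] (PP\N)\(N\S)   >
        [2,3] "map" : ((PP\N)\(N\S))/N
        [3,4] "often" : N
  [4,5] "that" : S\PP

[0,1] N  lex  "heard"
[1,2] N\S  lex  "read"
[2,3] ((PP\N)\(N\S))/N  lex  "map"
[3,4] N  lex  "often"
[2,4] (PP\N)\(N\S)  >  k=3
[1,4] PP\N  <  k=2
[0,4] PP  <  k=1
[4,5] S\PP  lex  "that"
[0,5] S  <  k=4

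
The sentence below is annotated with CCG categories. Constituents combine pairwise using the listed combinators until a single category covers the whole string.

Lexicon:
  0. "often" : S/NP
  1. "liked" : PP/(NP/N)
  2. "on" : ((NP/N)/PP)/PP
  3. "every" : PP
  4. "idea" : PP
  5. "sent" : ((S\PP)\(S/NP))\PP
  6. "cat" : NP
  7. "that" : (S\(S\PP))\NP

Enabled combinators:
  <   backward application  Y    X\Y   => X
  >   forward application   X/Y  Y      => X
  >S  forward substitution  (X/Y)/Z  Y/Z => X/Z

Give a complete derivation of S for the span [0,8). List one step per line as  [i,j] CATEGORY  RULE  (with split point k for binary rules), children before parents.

[0,1] S/NP  lex  "often"
[1,2] PP/(NP/N)  lex  "liked"
[2,3] ((NP/N)/PP)/PP  lex  "on"
[3,4] PP  lex  "every"
[2,4] (NP/N)/PP  >  k=3
[4,5] PP  lex  "idea"
[2,5] NP/N  >  k=4
[1,5] PP  >  k=2
[5,6] ((S\PP)\(S/NP))\PP  lex  "sent"
[1,6] (S\PP)\(S/NP)  <  k=5
[0,6] S\PP  <  k=1
[6,7] NP  lex  "cat"
[7,8] (S\(S\PP))\NP  lex  "that"
[6,8] S\(S\PP)  <  k=7
[0,8] S  <  k=6

[0,8] S   <
  [0,6] S\PP   <
    [0,1] "often" : S/NP
    [1,6] (S\PP)\(S/NP)   <
      [1,5] PP   >
        [1,2] "liked" : PP/(NP/N)
        [2,5] NP/N   >
          [2,4] (NP/N)/PP   >
            [2,3] "on" : ((NP/N)/PP)/PP
            [3,4] "every" : PP
          [4,5] "idea" : PP
      [5,6] "sent" : ((S\PP)\(S/NP))\PP
  [6,8] S\(S\PP)   <
    [6,7] "cat" : NP
    [7,8] "that" : (S\(S\PP))\NP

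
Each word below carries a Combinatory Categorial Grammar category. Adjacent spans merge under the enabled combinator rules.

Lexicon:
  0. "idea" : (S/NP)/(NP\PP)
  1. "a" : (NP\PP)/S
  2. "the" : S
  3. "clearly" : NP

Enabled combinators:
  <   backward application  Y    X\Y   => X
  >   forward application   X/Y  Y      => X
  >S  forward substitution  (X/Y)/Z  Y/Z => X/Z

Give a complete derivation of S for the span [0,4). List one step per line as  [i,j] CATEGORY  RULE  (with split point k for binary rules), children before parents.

[0,4] S   >
  [0,3] S/NP   >
    [0,1] "idea" : (S/NP)/(NP\PP)
    [1,3] NP\PP   >
      [1,2] "a" : (NP\PP)/S
      [2,3] "the" : S
  [3,4] "clearly" : NP

[0,1] (S/NP)/(NP\PP)  lex  "idea"
[1,2] (NP\PP)/S  lex  "a"
[2,3] S  lex  "the"
[1,3] NP\PP  >  k=2
[0,3] S/NP  >  k=1
[3,4] NP  lex  "clearly"
[0,4] S  >  k=3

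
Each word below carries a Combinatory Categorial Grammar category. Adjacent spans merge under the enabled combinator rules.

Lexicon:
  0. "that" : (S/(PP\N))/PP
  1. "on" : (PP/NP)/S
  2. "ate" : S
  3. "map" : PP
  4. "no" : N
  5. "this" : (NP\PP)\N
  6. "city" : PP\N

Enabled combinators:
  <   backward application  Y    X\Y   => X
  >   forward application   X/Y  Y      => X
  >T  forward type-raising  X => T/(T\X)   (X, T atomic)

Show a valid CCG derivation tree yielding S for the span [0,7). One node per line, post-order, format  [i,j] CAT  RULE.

[0,7] S   >
  [0,6] S/(PP\N)   >
    [0,1] "that" : (S/(PP\N))/PP
    [1,6] PP   >
      [1,3] PP/NP   >
        [1,2] "on" : (PP/NP)/S
        [2,3] "ate" : S
      [3,6] NP   <
        [3,4] "map" : PP
        [4,6] NP\PP   <
          [4,5] "no" : N
          [5,6] "this" : (NP\PP)\N
  [6,7] "city" : PP\N

[0,1] (S/(PP\N))/PP  lex  "that"
[1,2] (PP/NP)/S  lex  "on"
[2,3] S  lex  "ate"
[1,3] PP/NP  >  k=2
[3,4] PP  lex  "map"
[4,5] N  lex  "no"
[5,6] (NP\PP)\N  lex  "this"
[4,6] NP\PP  <  k=5
[3,6] NP  <  k=4
[1,6] PP  >  k=3
[0,6] S/(PP\N)  >  k=1
[6,7] PP\N  lex  "city"
[0,7] S  >  k=6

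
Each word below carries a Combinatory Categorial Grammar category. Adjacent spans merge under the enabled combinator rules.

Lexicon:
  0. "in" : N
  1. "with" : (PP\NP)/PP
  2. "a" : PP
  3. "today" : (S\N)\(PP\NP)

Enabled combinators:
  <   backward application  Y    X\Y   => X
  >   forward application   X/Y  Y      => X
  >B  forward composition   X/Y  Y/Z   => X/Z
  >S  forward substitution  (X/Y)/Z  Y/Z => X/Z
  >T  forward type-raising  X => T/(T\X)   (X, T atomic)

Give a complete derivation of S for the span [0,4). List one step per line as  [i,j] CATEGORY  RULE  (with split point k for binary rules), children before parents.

[0,4] S   <
  [0,1] "in" : N
  [1,4] S\N   <
    [1,3] PP\NP   >
      [1,2] "with" : (PP\NP)/PP
      [2,3] "a" : PP
    [3,4] "today" : (S\N)\(PP\NP)

[0,1] N  lex  "in"
[1,2] (PP\NP)/PP  lex  "with"
[2,3] PP  lex  "a"
[1,3] PP\NP  >  k=2
[3,4] (S\N)\(PP\NP)  lex  "today"
[1,4] S\N  <  k=3
[0,4] S  <  k=1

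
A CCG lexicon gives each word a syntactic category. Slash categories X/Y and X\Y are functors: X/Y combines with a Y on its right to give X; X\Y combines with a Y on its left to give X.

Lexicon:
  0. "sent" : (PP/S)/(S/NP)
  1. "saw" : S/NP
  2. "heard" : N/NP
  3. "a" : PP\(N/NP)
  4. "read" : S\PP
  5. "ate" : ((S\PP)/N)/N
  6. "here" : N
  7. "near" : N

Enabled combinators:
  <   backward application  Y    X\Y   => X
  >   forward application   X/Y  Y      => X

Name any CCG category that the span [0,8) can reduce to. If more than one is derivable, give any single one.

[0,8] S   <
  [0,5] PP   >
    [0,2] PP/S   >
      [0,1] "sent" : (PP/S)/(S/NP)
      [1,2] "saw" : S/NP
    [2,5] S   <
      [2,4] PP   <
        [2,3] "heard" : N/NP
        [3,4] "a" : PP\(N/NP)
      [4,5] "read" : S\PP
  [5,8] S\PP   >
    [5,7] (S\PP)/N   >
      [5,6] "ate" : ((S\PP)/N)/N
      [6,7] "here" : N
    [7,8] "near" : N

S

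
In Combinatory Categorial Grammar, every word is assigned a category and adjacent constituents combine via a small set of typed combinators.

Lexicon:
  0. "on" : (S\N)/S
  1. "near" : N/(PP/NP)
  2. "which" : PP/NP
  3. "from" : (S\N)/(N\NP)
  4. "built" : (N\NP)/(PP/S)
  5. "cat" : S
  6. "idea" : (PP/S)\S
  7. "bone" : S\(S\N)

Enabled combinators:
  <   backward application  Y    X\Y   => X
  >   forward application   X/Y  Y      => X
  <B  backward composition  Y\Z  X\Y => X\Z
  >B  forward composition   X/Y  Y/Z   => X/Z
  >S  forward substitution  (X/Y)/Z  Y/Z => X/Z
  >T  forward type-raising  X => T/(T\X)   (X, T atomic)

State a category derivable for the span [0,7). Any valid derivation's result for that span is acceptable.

[0,8] S   <
  [0,7] S\N   >
    [0,1] "on" : (S\N)/S
    [1,7] S   <
      [1,3] N   >
        [1,2] "near" : N/(PP/NP)
        [2,3] "which" : PP/NP
      [3,7] S\N   >
        [3,4] "from" : (S\N)/(N\NP)
        [4,7] N\NP   >
          [4,5] "built" : (N\NP)/(PP/S)
          [5,7] PP/S   <
            [5,6] "cat" : S
            [6,7] "idea" : (PP/S)\S
  [7,8] "bone" : S\(S\N)

S\N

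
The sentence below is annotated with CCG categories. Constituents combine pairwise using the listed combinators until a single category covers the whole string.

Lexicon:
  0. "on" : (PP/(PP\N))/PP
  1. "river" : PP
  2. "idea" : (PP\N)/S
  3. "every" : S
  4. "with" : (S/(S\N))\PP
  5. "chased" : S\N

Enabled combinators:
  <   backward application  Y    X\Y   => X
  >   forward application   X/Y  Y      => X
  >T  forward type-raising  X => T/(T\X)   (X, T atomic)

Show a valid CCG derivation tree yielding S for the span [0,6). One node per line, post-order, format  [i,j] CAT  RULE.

[0,6] S   >
  [0,5] S/(S\N)   <
    [0,4] PP   >
      [0,2] PP/(PP\N)   >
        [0,1] "on" : (PP/(PP\N))/PP
        [1,2] "river" : PP
      [2,4] PP\N   >
        [2,3] "idea" : (PP\N)/S
        [3,4] "every" : S
    [4,5] "with" : (S/(S\N))\PP
  [5,6] "chased" : S\N

[0,1] (PP/(PP\N))/PP  lex  "on"
[1,2] PP  lex  "river"
[0,2] PP/(PP\N)  >  k=1
[2,3] (PP\N)/S  lex  "idea"
[3,4] S  lex  "every"
[2,4] PP\N  >  k=3
[0,4] PP  >  k=2
[4,5] (S/(S\N))\PP  lex  "with"
[0,5] S/(S\N)  <  k=4
[5,6] S\N  lex  "chased"
[0,6] S  >  k=5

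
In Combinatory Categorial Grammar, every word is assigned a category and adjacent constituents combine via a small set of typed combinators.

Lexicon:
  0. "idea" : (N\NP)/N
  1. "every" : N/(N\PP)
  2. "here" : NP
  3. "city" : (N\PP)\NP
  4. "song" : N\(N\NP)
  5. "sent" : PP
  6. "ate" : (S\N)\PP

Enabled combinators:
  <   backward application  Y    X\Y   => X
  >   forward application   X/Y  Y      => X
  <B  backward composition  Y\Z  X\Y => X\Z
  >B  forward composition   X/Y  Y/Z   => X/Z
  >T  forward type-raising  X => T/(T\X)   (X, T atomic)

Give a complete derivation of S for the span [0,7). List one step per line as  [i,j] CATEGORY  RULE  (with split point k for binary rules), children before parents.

[0,1] (N\NP)/N  lex  "idea"
[1,2] N/(N\PP)  lex  "every"
[2,3] NP  lex  "here"
[3,4] (N\PP)\NP  lex  "city"
[2,4] N\PP  <  k=3
[1,4] N  >  k=2
[0,4] N\NP  >  k=1
[4,5] N\(N\NP)  lex  "song"
[0,5] N  <  k=4
[5,6] PP  lex  "sent"
[6,7] (S\N)\PP  lex  "ate"
[5,7] S\N  <  k=6
[0,7] S  <  k=5

[0,7] S   <
  [0,5] N   <
    [0,4] N\NP   >
      [0,1] "idea" : (N\NP)/N
      [1,4] N   >
        [1,2] "every" : N/(N\PP)
        [2,4] N\PP   <
          [2,3] "here" : NP
          [3,4] "city" : (N\PP)\NP
    [4,5] "song" : N\(N\NP)
  [5,7] S\N   <
    [5,6] "sent" : PP
    [6,7] "ate" : (S\N)\PP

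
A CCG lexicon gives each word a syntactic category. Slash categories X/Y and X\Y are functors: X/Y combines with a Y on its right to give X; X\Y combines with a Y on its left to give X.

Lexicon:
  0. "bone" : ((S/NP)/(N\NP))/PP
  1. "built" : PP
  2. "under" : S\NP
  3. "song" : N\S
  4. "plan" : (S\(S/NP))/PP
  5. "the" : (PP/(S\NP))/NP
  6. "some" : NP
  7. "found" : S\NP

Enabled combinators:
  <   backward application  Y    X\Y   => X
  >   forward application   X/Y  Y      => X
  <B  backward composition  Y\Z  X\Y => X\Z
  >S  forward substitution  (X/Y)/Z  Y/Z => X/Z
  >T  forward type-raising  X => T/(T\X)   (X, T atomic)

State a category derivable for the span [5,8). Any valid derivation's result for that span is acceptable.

[0,8] S   <
  [0,4] S/NP   >
    [0,2] (S/NP)/(N\NP)   >
      [0,1] "bone" : ((S/NP)/(N\NP))/PP
      [1,2] "built" : PP
    [2,4] N\NP   <B
      [2,3] "under" : S\NP
      [3,4] "song" : N\S
  [4,8] S\(S/NP)   >
    [4,5] "plan" : (S\(S/NP))/PP
    [5,8] PP   >
      [5,7] PP/(S\NP)   >
        [5,6] "the" : (PP/(S\NP))/NP
        [6,7] "some" : NP
      [7,8] "found" : S\NP

PP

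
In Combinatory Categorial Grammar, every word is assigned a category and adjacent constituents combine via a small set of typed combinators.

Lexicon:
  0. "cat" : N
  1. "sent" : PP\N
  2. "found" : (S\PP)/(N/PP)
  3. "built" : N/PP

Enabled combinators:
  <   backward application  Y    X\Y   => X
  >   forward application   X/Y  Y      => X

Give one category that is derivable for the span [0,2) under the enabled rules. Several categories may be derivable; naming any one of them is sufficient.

PP

[0,4] S   <
  [0,2] PP   <
    [0,1] "cat" : N
    [1,2] "sent" : PP\N
  [2,4] S\PP   >
    [2,3] "found" : (S\PP)/(N/PP)
    [3,4] "built" : N/PP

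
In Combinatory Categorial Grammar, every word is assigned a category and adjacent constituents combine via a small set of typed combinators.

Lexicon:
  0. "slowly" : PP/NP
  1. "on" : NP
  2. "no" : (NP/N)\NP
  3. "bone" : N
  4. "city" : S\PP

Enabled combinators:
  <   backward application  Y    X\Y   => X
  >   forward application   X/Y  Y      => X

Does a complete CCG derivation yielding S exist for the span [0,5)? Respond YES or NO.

[0,5] S   <
  [0,4] PP   >
    [0,1] "slowly" : PP/NP
    [1,4] NP   >
      [1,3] NP/N   <
        [1,2] "on" : NP
        [2,3] "no" : (NP/N)\NP
      [3,4] "bone" : N
  [4,5] "city" : S\PP

YES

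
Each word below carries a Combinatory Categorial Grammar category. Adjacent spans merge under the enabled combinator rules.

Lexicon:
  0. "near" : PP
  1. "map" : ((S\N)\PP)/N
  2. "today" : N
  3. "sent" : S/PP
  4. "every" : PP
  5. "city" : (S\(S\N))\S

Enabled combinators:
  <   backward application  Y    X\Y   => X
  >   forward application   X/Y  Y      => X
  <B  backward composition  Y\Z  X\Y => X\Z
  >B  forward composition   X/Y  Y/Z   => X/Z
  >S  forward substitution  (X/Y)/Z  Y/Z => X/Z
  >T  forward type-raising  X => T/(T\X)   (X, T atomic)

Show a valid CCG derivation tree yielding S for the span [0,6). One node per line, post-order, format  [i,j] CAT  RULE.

[0,1] PP  lex  "near"
[1,2] ((S\N)\PP)/N  lex  "map"
[2,3] N  lex  "today"
[1,3] (S\N)\PP  >  k=2
[0,3] S\N  <  k=1
[3,4] S/PP  lex  "sent"
[4,5] PP  lex  "every"
[3,5] S  >  k=4
[5,6] (S\(S\N))\S  lex  "city"
[3,6] S\(S\N)  <  k=5
[0,6] S  <  k=3

[0,6] S   <
  [0,3] S\N   <
    [0,1] "near" : PP
    [1,3] (S\N)\PP   >
      [1,2] "map" : ((S\N)\PP)/N
      [2,3] "today" : N
  [3,6] S\(S\N)   <
    [3,5] S   >
      [3,4] "sent" : S/PP
      [4,5] "every" : PP
    [5,6] "city" : (S\(S\N))\S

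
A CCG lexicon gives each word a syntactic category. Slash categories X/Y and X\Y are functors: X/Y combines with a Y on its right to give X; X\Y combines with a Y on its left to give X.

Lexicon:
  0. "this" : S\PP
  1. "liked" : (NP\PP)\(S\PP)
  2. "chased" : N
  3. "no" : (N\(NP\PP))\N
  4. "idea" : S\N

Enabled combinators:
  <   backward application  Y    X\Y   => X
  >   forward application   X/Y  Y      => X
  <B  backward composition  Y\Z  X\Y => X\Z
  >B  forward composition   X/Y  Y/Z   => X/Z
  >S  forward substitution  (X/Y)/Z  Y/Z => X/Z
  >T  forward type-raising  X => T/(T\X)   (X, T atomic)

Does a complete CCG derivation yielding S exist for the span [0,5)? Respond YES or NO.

[0,5] S   <
  [0,4] N   <
    [0,2] NP\PP   <
      [0,1] "this" : S\PP
      [1,2] "liked" : (NP\PP)\(S\PP)
    [2,4] N\(NP\PP)   <
      [2,3] "chased" : N
      [3,4] "no" : (N\(NP\PP))\N
  [4,5] "idea" : S\N

YES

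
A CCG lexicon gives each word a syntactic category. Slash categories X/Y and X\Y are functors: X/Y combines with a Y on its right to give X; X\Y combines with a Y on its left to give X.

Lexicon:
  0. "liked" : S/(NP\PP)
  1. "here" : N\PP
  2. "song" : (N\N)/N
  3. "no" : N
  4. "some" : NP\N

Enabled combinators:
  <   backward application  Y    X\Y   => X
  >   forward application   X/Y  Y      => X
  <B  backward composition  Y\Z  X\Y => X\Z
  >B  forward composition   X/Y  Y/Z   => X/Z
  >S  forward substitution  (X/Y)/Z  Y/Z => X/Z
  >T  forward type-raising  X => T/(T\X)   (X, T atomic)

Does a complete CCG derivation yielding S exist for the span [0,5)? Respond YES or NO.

YES

[0,5] S   >
  [0,1] "liked" : S/(NP\PP)
  [1,5] NP\PP   <B
    [1,2] "here" : N\PP
    [2,5] NP\N   <B
      [2,4] N\N   >
        [2,3] "song" : (N\N)/N
        [3,4] "no" : N
      [4,5] "some" : NP\N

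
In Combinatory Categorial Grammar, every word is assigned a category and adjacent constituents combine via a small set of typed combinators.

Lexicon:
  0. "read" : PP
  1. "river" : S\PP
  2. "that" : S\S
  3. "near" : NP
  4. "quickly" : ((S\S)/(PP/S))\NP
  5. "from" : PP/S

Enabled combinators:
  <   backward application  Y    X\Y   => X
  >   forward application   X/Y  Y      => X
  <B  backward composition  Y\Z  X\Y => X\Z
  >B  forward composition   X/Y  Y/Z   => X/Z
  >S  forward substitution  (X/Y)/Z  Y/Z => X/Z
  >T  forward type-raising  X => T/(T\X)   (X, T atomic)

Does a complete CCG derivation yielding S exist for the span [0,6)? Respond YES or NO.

[0,6] S   <
  [0,1] "read" : PP
  [1,6] S\PP   <B
    [1,2] "river" : S\PP
    [2,6] S\S   <B
      [2,3] "that" : S\S
      [3,6] S\S   >
        [3,5] (S\S)/(PP/S)   <
          [3,4] "near" : NP
          [4,5] "quickly" : ((S\S)/(PP/S))\NP
        [5,6] "from" : PP/S

YES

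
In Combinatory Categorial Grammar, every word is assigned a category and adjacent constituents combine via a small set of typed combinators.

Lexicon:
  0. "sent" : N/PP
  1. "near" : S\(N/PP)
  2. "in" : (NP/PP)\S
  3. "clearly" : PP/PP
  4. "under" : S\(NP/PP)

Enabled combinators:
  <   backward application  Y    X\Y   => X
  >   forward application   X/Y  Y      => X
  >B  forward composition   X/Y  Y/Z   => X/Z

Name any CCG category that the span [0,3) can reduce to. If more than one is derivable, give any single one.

NP/PP

[0,5] S   <
  [0,4] NP/PP   >B
    [0,3] NP/PP   <
      [0,2] S   <
        [0,1] "sent" : N/PP
        [1,2] "near" : S\(N/PP)
      [2,3] "in" : (NP/PP)\S
    [3,4] "clearly" : PP/PP
  [4,5] "under" : S\(NP/PP)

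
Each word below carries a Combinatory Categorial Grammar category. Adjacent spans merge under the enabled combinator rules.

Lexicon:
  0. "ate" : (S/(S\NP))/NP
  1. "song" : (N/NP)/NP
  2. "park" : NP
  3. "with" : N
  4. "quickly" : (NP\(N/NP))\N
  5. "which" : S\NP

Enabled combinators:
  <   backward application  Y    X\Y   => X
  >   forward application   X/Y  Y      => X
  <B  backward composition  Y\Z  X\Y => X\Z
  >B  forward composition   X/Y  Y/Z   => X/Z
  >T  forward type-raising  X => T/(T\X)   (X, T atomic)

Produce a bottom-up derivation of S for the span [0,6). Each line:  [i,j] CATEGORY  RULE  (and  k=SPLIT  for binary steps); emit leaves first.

[0,6] S   >
  [0,5] S/(S\NP)   >
    [0,1] "ate" : (S/(S\NP))/NP
    [1,5] NP   <
      [1,3] N/NP   >
        [1,2] "song" : (N/NP)/NP
        [2,3] "park" : NP
      [3,5] NP\(N/NP)   <
        [3,4] "with" : N
        [4,5] "quickly" : (NP\(N/NP))\N
  [5,6] "which" : S\NP

[0,1] (S/(S\NP))/NP  lex  "ate"
[1,2] (N/NP)/NP  lex  "song"
[2,3] NP  lex  "park"
[1,3] N/NP  >  k=2
[3,4] N  lex  "with"
[4,5] (NP\(N/NP))\N  lex  "quickly"
[3,5] NP\(N/NP)  <  k=4
[1,5] NP  <  k=3
[0,5] S/(S\NP)  >  k=1
[5,6] S\NP  lex  "which"
[0,6] S  >  k=5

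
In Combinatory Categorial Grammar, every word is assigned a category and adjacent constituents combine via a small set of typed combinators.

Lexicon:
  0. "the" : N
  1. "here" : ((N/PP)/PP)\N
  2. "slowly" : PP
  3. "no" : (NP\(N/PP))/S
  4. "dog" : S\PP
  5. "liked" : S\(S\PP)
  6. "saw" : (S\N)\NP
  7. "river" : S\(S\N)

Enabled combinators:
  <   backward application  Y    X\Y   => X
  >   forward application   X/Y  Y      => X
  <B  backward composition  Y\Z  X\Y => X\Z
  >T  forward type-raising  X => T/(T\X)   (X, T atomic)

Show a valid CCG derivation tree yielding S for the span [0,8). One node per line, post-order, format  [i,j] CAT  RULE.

[0,8] S   <
  [0,7] S\N   <
    [0,6] NP   <
      [0,3] N/PP   >
        [0,2] (N/PP)/PP   <
          [0,1] "the" : N
          [1,2] "here" : ((N/PP)/PP)\N
        [2,3] "slowly" : PP
      [3,6] NP\(N/PP)   >
        [3,4] "no" : (NP\(N/PP))/S
        [4,6] S   <
          [4,5] "dog" : S\PP
          [5,6] "liked" : S\(S\PP)
    [6,7] "saw" : (S\N)\NP
  [7,8] "river" : S\(S\N)

[0,1] N  lex  "the"
[1,2] ((N/PP)/PP)\N  lex  "here"
[0,2] (N/PP)/PP  <  k=1
[2,3] PP  lex  "slowly"
[0,3] N/PP  >  k=2
[3,4] (NP\(N/PP))/S  lex  "no"
[4,5] S\PP  lex  "dog"
[5,6] S\(S\PP)  lex  "liked"
[4,6] S  <  k=5
[3,6] NP\(N/PP)  >  k=4
[0,6] NP  <  k=3
[6,7] (S\N)\NP  lex  "saw"
[0,7] S\N  <  k=6
[7,8] S\(S\N)  lex  "river"
[0,8] S  <  k=7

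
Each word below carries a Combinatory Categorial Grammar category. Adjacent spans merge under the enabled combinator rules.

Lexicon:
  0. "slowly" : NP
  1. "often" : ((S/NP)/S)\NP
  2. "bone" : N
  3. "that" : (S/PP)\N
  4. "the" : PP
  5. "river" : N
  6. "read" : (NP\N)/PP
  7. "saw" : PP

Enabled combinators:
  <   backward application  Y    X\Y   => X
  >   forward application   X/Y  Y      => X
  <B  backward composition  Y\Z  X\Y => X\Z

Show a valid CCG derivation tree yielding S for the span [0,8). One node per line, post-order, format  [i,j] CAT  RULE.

[0,1] NP  lex  "slowly"
[1,2] ((S/NP)/S)\NP  lex  "often"
[0,2] (S/NP)/S  <  k=1
[2,3] N  lex  "bone"
[3,4] (S/PP)\N  lex  "that"
[2,4] S/PP  <  k=3
[4,5] PP  lex  "the"
[2,5] S  >  k=4
[0,5] S/NP  >  k=2
[5,6] N  lex  "river"
[6,7] (NP\N)/PP  lex  "read"
[7,8] PP  lex  "saw"
[6,8] NP\N  >  k=7
[5,8] NP  <  k=6
[0,8] S  >  k=5

[0,8] S   >
  [0,5] S/NP   >
    [0,2] (S/NP)/S   <
      [0,1] "slowly" : NP
      [1,2] "often" : ((S/NP)/S)\NP
    [2,5] S   >
      [2,4] S/PP   <
        [2,3] "bone" : N
        [3,4] "that" : (S/PP)\N
      [4,5] "the" : PP
  [5,8] NP   <
    [5,6] "river" : N
    [6,8] NP\N   >
      [6,7] "read" : (NP\N)/PP
      [7,8] "saw" : PP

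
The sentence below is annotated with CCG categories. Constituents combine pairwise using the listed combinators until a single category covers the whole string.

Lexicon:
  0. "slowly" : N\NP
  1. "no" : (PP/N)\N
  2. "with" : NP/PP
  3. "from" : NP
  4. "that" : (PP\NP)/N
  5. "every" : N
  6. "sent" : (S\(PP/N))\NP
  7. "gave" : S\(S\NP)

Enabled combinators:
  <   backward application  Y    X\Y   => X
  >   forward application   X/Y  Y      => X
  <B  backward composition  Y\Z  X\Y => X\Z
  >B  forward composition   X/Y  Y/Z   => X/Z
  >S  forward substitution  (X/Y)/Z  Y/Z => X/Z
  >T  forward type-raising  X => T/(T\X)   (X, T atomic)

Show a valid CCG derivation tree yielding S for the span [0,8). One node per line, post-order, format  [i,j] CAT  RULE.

[0,8] S   <
  [0,7] S\NP   <B
    [0,1] "slowly" : N\NP
    [1,7] S\N   <B
      [1,2] "no" : (PP/N)\N
      [2,7] S\(PP/N)   <
        [2,6] NP   >
          [2,3] "with" : NP/PP
          [3,6] PP   >
            [3,4] PP/(PP\NP)   >T
              [3,4] "from" : NP
            [4,6] PP\NP   >
              [4,5] "that" : (PP\NP)/N
              [5,6] "every" : N
        [6,7] "sent" : (S\(PP/N))\NP
  [7,8] "gave" : S\(S\NP)

[0,1] N\NP  lex  "slowly"
[1,2] (PP/N)\N  lex  "no"
[2,3] NP/PP  lex  "with"
[3,4] NP  lex  "from"
[3,4] PP/(PP\NP)  >T
[4,5] (PP\NP)/N  lex  "that"
[5,6] N  lex  "every"
[4,6] PP\NP  >  k=5
[3,6] PP  >  k=4
[2,6] NP  >  k=3
[6,7] (S\(PP/N))\NP  lex  "sent"
[2,7] S\(PP/N)  <  k=6
[1,7] S\N  <B  k=2
[0,7] S\NP  <B  k=1
[7,8] S\(S\NP)  lex  "gave"
[0,8] S  <  k=7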